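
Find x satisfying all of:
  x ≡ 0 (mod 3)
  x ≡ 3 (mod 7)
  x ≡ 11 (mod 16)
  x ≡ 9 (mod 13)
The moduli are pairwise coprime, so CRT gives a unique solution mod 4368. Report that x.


Product of moduli M = 3 · 7 · 16 · 13 = 4368.
Merge one congruence at a time:
  Start: x ≡ 0 (mod 3).
  Combine with x ≡ 3 (mod 7); new modulus lcm = 21.
    Write x = 0 + 3·t and substitute into x ≡ 3 (mod 7): 3·t ≡ 3 − 0 = 3 (mod 7).
    The inverse of 3 mod 7 is 5 (since 3·5 = 15 = 2·7 + 1), so t ≡ 5·3 = 15 ≡ 1 (mod 7).
    Then x = 0 + 3·1 = 3, valid modulo lcm(3, 7) = 21: x ≡ 3 (mod 21).
  Combine with x ≡ 11 (mod 16); new modulus lcm = 336.
    Write x = 3 + 21·t and substitute into x ≡ 11 (mod 16): 21·t ≡ 11 − 3 = 8 (mod 16).
    Reduce coefficients mod 16: 5·t ≡ 8 (mod 16).
    The inverse of 5 mod 16 is 13 (since 5·13 = 65 = 4·16 + 1), so t ≡ 13·8 = 104 ≡ 8 (mod 16).
    Then x = 3 + 21·8 = 171, valid modulo lcm(21, 16) = 336: x ≡ 171 (mod 336).
  Combine with x ≡ 9 (mod 13); new modulus lcm = 4368.
    Write x = 171 + 336·t and substitute into x ≡ 9 (mod 13): 336·t ≡ 9 − 171 = -162 (mod 13).
    Reduce coefficients mod 13: 11·t ≡ 7 (mod 13).
    The inverse of 11 mod 13 is 6 (since 11·6 = 66 = 5·13 + 1), so t ≡ 6·7 = 42 ≡ 3 (mod 13).
    Then x = 171 + 336·3 = 1179, valid modulo lcm(336, 13) = 4368: x ≡ 1179 (mod 4368).
Verify against each original: 1179 mod 3 = 0, 1179 mod 7 = 3, 1179 mod 16 = 11, 1179 mod 13 = 9.

x ≡ 1179 (mod 4368).


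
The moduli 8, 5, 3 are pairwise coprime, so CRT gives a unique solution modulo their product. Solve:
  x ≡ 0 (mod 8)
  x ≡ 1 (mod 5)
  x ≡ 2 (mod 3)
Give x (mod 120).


Moduli 8, 5, 3 are pairwise coprime; by CRT there is a unique solution modulo M = 8 · 5 · 3 = 120.
Solve pairwise, accumulating the modulus:
  Start with x ≡ 0 (mod 8).
  Combine with x ≡ 1 (mod 5): since gcd(8, 5) = 1, we get a unique residue mod 40.
    Write x = 0 + 8·t and substitute into x ≡ 1 (mod 5): 8·t ≡ 1 − 0 = 1 (mod 5).
    Reduce coefficients mod 5: 3·t ≡ 1 (mod 5).
    The inverse of 3 mod 5 is 2 (since 3·2 = 6 = 1·5 + 1), so t ≡ 2·1 = 2 ≡ 2 (mod 5).
    Then x = 0 + 8·2 = 16, valid modulo lcm(8, 5) = 40: x ≡ 16 (mod 40).
  Combine with x ≡ 2 (mod 3): since gcd(40, 3) = 1, we get a unique residue mod 120.
    Write x = 16 + 40·t and substitute into x ≡ 2 (mod 3): 40·t ≡ 2 − 16 = -14 (mod 3).
    Reduce coefficients mod 3: 1·t ≡ 1 (mod 3).
    So t ≡ 1 (mod 3).
    Then x = 16 + 40·1 = 56, valid modulo lcm(40, 3) = 120: x ≡ 56 (mod 120).
Verify: 56 mod 8 = 0 ✓, 56 mod 5 = 1 ✓, 56 mod 3 = 2 ✓.

x ≡ 56 (mod 120).


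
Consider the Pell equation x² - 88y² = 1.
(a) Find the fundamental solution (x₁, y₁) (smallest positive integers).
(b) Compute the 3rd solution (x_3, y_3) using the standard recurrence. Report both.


Step 1: Find the fundamental solution (x₁, y₁) of x² - 88y² = 1.
  Expand √88 as a continued fraction. a₀ = ⌊√88⌋ = 9; iterate m_{k+1} = d_k·a_k − m_k, d_{k+1} = (88 − m_{k+1}²)/d_k, a_{k+1} = ⌊(a₀ + m_{k+1})/d_{k+1}⌋ (starting m₀ = 0, d₀ = 1), with convergents p_k = a_k·p_{k-1} + p_{k-2}, q_k = a_k·q_{k-1} + q_{k-2} (p₋₁ = 1, q₋₁ = 0):
  k = 0: a₀ = 9; p₀/q₀ = 9/1; p₀² − 88·q₀² = 81 − 88 = -7.
  k = 1: m = 9, d = 7, a = ⌊(9 + 9)/7⌋ = 2; p/q = (2·9 + 1)/(2·1 + 0) = 19/2; p² − 88·q² = 361 − 352 = 9.
  k = 2: m = 5, d = 9, a = ⌊(9 + 5)/9⌋ = 1; p/q = (1·19 + 9)/(1·2 + 1) = 28/3; p² − 88·q² = 784 − 792 = -8.
  k = 3: m = 4, d = 8, a = ⌊(9 + 4)/8⌋ = 1; p/q = (1·28 + 19)/(1·3 + 2) = 47/5; p² − 88·q² = 2209 − 2200 = 9.
  k = 4: m = 4, d = 9, a = ⌊(9 + 4)/9⌋ = 1; p/q = (1·47 + 28)/(1·5 + 3) = 75/8; p² − 88·q² = 5625 − 5632 = -7.
  k = 5: m = 5, d = 7, a = ⌊(9 + 5)/7⌋ = 2; p/q = (2·75 + 47)/(2·8 + 5) = 197/21; p² − 88·q² = 38809 − 38808 = 1.
  The first convergent with p² − 88·q² = 1 gives the fundamental solution (x₁, y₁) = (197, 21).
Step 2: Apply the recurrence (x_{n+1}, y_{n+1}) = (x₁x_n + 88y₁y_n, x₁y_n + y₁x_n) repeatedly.
  From (x_1, y_1) = (197, 21): x_2 = 197·197 + 88·21·21 = 77617; y_2 = 197·21 + 21·197 = 8274.
  From (x_2, y_2) = (77617, 8274): x_3 = 197·77617 + 88·21·8274 = 30580901; y_3 = 197·8274 + 21·77617 = 3259935.
Step 3: Verify x_3² - 88·y_3² = 935191505971801 - 935191505971800 = 1 (should be 1). ✓

(x_1, y_1) = (197, 21); (x_3, y_3) = (30580901, 3259935).


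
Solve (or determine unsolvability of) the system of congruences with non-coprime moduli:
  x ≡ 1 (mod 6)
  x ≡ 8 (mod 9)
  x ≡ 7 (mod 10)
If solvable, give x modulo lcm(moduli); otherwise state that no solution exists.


Moduli 6, 9, 10 are not pairwise coprime, so CRT works modulo lcm(m_i) when all pairwise compatibility conditions hold.
Pairwise compatibility: gcd(m_i, m_j) must divide a_i - a_j for every pair.
Merge one congruence at a time:
  Start: x ≡ 1 (mod 6).
  Combine with x ≡ 8 (mod 9): gcd(6, 9) = 3, and 8 - 1 = 7 is NOT divisible by 3.
    ⇒ system is inconsistent (no integer solution).

No solution (the system is inconsistent).


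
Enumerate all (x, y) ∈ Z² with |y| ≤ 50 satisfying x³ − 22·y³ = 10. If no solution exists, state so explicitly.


The equation is x³ - 22y³ = 10. For fixed y, x³ = 22·y³ + 10, so a solution requires the RHS to be a perfect cube.
Strategy: iterate y from -50 to 50, compute RHS = 22·y³ + 10, and check whether it is a (positive or negative) perfect cube.
Check small values of y:
  y = 0: RHS = 10 is not a perfect cube.
  y = 1: RHS = 32 is not a perfect cube.
  y = -1: RHS = -12 is not a perfect cube.
  y = 2: RHS = 186 is not a perfect cube.
  y = -2: RHS = -166 is not a perfect cube.
  y = 3: RHS = 604 is not a perfect cube.
  y = -3: RHS = -584 is not a perfect cube.
Continuing the search up to |y| = 50 finds no solutions either.
No (x, y) in the scanned range satisfies the equation.

No integer solutions with |y| ≤ 50.


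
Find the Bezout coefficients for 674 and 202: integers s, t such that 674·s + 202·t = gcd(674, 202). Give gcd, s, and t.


Euclidean algorithm on (674, 202) — divide until remainder is 0:
  674 = 3 · 202 + 68
  202 = 2 · 68 + 66
  68 = 1 · 66 + 2
  66 = 33 · 2 + 0
gcd(674, 202) = 2.
Track Bezout coefficients alongside the remainders: start with r₀ = 674 = a·1 + b·0 (s = 1, t = 0) and r₁ = 202 = a·0 + b·1 (s = 0, t = 1); each new remainder r_{k+1} = r_{k-1} − q_k·r_k inherits s_{k+1} = s_{k-1} − q_k·s_k, t_{k+1} = t_{k-1} − q_k·t_k, so r_k = a·s_k + b·t_k at every step:
  q = 3: r = 68, s = 1 − 3·0 = 1, t = 0 − 3·1 = -3  (check: 674·1 + 202·(-3) = 68)
  q = 2: r = 66, s = 0 − 2·1 = -2, t = 1 − 2·(-3) = 7  (check: 674·(-2) + 202·7 = 66)
  q = 1: r = 2, s = 1 − 1·(-2) = 3, t = -3 − 1·7 = -10  (check: 674·3 + 202·(-10) = 2)
The row with r = 2 (the gcd) gives the Bezout coefficients s = 3, t = -10.
Result: 674 · (3) + 202 · (-10) = 2.

gcd(674, 202) = 2; s = 3, t = -10 (check: 674·3 + 202·(-10) = 2).


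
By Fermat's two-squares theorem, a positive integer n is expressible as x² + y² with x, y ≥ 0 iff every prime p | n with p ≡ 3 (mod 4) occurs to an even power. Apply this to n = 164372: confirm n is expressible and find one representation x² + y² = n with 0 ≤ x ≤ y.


Step 1: Factor n = 164372 = 2^2 · 13 · 29 · 109.
Step 2: Check the mod-4 condition on each prime factor: 2 = 2 (special); 13 ≡ 1 (mod 4), exponent 1; 29 ≡ 1 (mod 4), exponent 1; 109 ≡ 1 (mod 4), exponent 1.
All primes ≡ 3 (mod 4) appear to even exponent (or don't appear), so by the two-squares theorem n IS expressible as a sum of two squares.
Step 3: Build a representation. Group n = k² · m with k = 2 and m = 13 · 29 · 109 = 41093 (a product of primes ≡ 1 (mod 4)); a representation of m scales to one of n via (k·x)² + (k·y)² = k²(x² + y²). Each prime p ≡ 1 (mod 4) is itself a sum of two squares; find a² by testing p − a² for a perfect square:
  13: 13 − 1² = 12, 13 − 2² = 9 = 3² ⇒ 13 = 2² + 3².
  29: 29 − 1² = 28, 29 − 2² = 25 = 5² ⇒ 29 = 2² + 5².
  109: 109 − 1² = 108, 109 − 2² = 105, 109 − 3² = 100 = 10² ⇒ 109 = 3² + 10².
  Combine using the Brahmagupta–Fibonacci identity (a² + b²)(c² + d²) = (ac − bd)² + (ad + bc)² = (ac + bd)² + (ad − bc)²:
  13 · 29 = 377: from (2² + 3²)(2² + 5²), take (2·2 − 3·5, 2·5 + 3·2) = (4 − 15, 10 + 6) = (-11, 16); dropping signs (only squares matter) gives (11, 16); check 11² + 16² = 121 + 256 = 377 ✓.
  377 · 109 = 41093: from (11² + 16²)(3² + 10²), take (11·3 − 16·10, 11·10 + 16·3) = (33 − 160, 110 + 48) = (-127, 158); dropping signs (only squares matter) gives (127, 158); check 127² + 158² = 16129 + 24964 = 41093 ✓.
  Scale by k = 2: (2·127, 2·158) = (254, 316).
Step 4: Order so x ≤ y and verify: 254² + 316² = 64516 + 99856 = 164372 = n. ✓

n = 164372 = 254² + 316² (one valid representation with x ≤ y).


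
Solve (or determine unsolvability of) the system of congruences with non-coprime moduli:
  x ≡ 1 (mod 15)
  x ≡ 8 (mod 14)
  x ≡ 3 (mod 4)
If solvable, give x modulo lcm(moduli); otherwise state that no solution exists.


Moduli 15, 14, 4 are not pairwise coprime, so CRT works modulo lcm(m_i) when all pairwise compatibility conditions hold.
Pairwise compatibility: gcd(m_i, m_j) must divide a_i - a_j for every pair.
Merge one congruence at a time:
  Start: x ≡ 1 (mod 15).
  Combine with x ≡ 8 (mod 14): gcd(15, 14) = 1; 8 - 1 = 7, which IS divisible by 1, so compatible.
    Write x = 1 + 15·t and substitute into x ≡ 8 (mod 14): 15·t ≡ 8 − 1 = 7 (mod 14).
    Reduce coefficients mod 14: 1·t ≡ 7 (mod 14).
    So t ≡ 7 (mod 14).
    Then x = 1 + 15·7 = 106, valid modulo lcm(15, 14) = 210: x ≡ 106 (mod 210).
  Combine with x ≡ 3 (mod 4): gcd(210, 4) = 2, and 3 - 106 = -103 is NOT divisible by 2.
    ⇒ system is inconsistent (no integer solution).

No solution (the system is inconsistent).


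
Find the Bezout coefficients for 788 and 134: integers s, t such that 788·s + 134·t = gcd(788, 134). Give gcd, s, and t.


Euclidean algorithm on (788, 134) — divide until remainder is 0:
  788 = 5 · 134 + 118
  134 = 1 · 118 + 16
  118 = 7 · 16 + 6
  16 = 2 · 6 + 4
  6 = 1 · 4 + 2
  4 = 2 · 2 + 0
gcd(788, 134) = 2.
Track Bezout coefficients alongside the remainders: start with r₀ = 788 = a·1 + b·0 (s = 1, t = 0) and r₁ = 134 = a·0 + b·1 (s = 0, t = 1); each new remainder r_{k+1} = r_{k-1} − q_k·r_k inherits s_{k+1} = s_{k-1} − q_k·s_k, t_{k+1} = t_{k-1} − q_k·t_k, so r_k = a·s_k + b·t_k at every step:
  q = 5: r = 118, s = 1 − 5·0 = 1, t = 0 − 5·1 = -5  (check: 788·1 + 134·(-5) = 118)
  q = 1: r = 16, s = 0 − 1·1 = -1, t = 1 − 1·(-5) = 6  (check: 788·(-1) + 134·6 = 16)
  q = 7: r = 6, s = 1 − 7·(-1) = 8, t = -5 − 7·6 = -47  (check: 788·8 + 134·(-47) = 6)
  q = 2: r = 4, s = -1 − 2·8 = -17, t = 6 − 2·(-47) = 100  (check: 788·(-17) + 134·100 = 4)
  q = 1: r = 2, s = 8 − 1·(-17) = 25, t = -47 − 1·100 = -147  (check: 788·25 + 134·(-147) = 2)
The row with r = 2 (the gcd) gives the Bezout coefficients s = 25, t = -147.
Result: 788 · (25) + 134 · (-147) = 2.

gcd(788, 134) = 2; s = 25, t = -147 (check: 788·25 + 134·(-147) = 2).


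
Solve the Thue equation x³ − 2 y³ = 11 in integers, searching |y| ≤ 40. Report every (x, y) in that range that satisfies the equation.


The equation is x³ - 2y³ = 11. For fixed y, x³ = 2·y³ + 11, so a solution requires the RHS to be a perfect cube.
Strategy: iterate y from -40 to 40, compute RHS = 2·y³ + 11, and check whether it is a (positive or negative) perfect cube.
Check small values of y:
  y = 0: RHS = 11 is not a perfect cube.
  y = 1: RHS = 13 is not a perfect cube.
  y = -1: RHS = 9 is not a perfect cube.
  y = 2: RHS = 27 = (3)³ ⇒ x = 3 works.
  y = -2: RHS = -5 is not a perfect cube.
  y = 3: RHS = 65 is not a perfect cube.
  y = -3: RHS = -43 is not a perfect cube.
Continuing the search up to |y| = 40 finds no further solutions beyond those listed.
Collected solutions: (3, 2).

Solutions (with |y| ≤ 40): (3, 2).


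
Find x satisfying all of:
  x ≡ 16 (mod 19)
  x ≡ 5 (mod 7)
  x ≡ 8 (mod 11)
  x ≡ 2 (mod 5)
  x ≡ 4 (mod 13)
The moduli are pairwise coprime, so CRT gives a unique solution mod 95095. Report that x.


Product of moduli M = 19 · 7 · 11 · 5 · 13 = 95095.
Merge one congruence at a time:
  Start: x ≡ 16 (mod 19).
  Combine with x ≡ 5 (mod 7); new modulus lcm = 133.
    Write x = 16 + 19·t and substitute into x ≡ 5 (mod 7): 19·t ≡ 5 − 16 = -11 (mod 7).
    Reduce coefficients mod 7: 5·t ≡ 3 (mod 7).
    The inverse of 5 mod 7 is 3 (since 5·3 = 15 = 2·7 + 1), so t ≡ 3·3 = 9 ≡ 2 (mod 7).
    Then x = 16 + 19·2 = 54, valid modulo lcm(19, 7) = 133: x ≡ 54 (mod 133).
  Combine with x ≡ 8 (mod 11); new modulus lcm = 1463.
    Write x = 54 + 133·t and substitute into x ≡ 8 (mod 11): 133·t ≡ 8 − 54 = -46 (mod 11).
    Reduce coefficients mod 11: 1·t ≡ 9 (mod 11).
    So t ≡ 9 (mod 11).
    Then x = 54 + 133·9 = 1251, valid modulo lcm(133, 11) = 1463: x ≡ 1251 (mod 1463).
  Combine with x ≡ 2 (mod 5); new modulus lcm = 7315.
    Write x = 1251 + 1463·t and substitute into x ≡ 2 (mod 5): 1463·t ≡ 2 − 1251 = -1249 (mod 5).
    Reduce coefficients mod 5: 3·t ≡ 1 (mod 5).
    The inverse of 3 mod 5 is 2 (since 3·2 = 6 = 1·5 + 1), so t ≡ 2·1 = 2 ≡ 2 (mod 5).
    Then x = 1251 + 1463·2 = 4177, valid modulo lcm(1463, 5) = 7315: x ≡ 4177 (mod 7315).
  Combine with x ≡ 4 (mod 13); new modulus lcm = 95095.
    Write x = 4177 + 7315·t and substitute into x ≡ 4 (mod 13): 7315·t ≡ 4 − 4177 = -4173 (mod 13).
    Reduce coefficients mod 13: 9·t ≡ 0 (mod 13).
    The inverse of 9 mod 13 is 3 (since 9·3 = 27 = 2·13 + 1), so t ≡ 3·0 = 0 ≡ 0 (mod 13).
    Then x = 4177 + 7315·0 = 4177, valid modulo lcm(7315, 13) = 95095: x ≡ 4177 (mod 95095).
Verify against each original: 4177 mod 19 = 16, 4177 mod 7 = 5, 4177 mod 11 = 8, 4177 mod 5 = 2, 4177 mod 13 = 4.

x ≡ 4177 (mod 95095).


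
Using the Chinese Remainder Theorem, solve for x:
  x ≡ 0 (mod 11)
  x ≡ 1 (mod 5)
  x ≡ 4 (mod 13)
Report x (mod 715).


Moduli 11, 5, 13 are pairwise coprime; by CRT there is a unique solution modulo M = 11 · 5 · 13 = 715.
Solve pairwise, accumulating the modulus:
  Start with x ≡ 0 (mod 11).
  Combine with x ≡ 1 (mod 5): since gcd(11, 5) = 1, we get a unique residue mod 55.
    Write x = 0 + 11·t and substitute into x ≡ 1 (mod 5): 11·t ≡ 1 − 0 = 1 (mod 5).
    Reduce coefficients mod 5: 1·t ≡ 1 (mod 5).
    So t ≡ 1 (mod 5).
    Then x = 0 + 11·1 = 11, valid modulo lcm(11, 5) = 55: x ≡ 11 (mod 55).
  Combine with x ≡ 4 (mod 13): since gcd(55, 13) = 1, we get a unique residue mod 715.
    Write x = 11 + 55·t and substitute into x ≡ 4 (mod 13): 55·t ≡ 4 − 11 = -7 (mod 13).
    Reduce coefficients mod 13: 3·t ≡ 6 (mod 13).
    The inverse of 3 mod 13 is 9 (since 3·9 = 27 = 2·13 + 1), so t ≡ 9·6 = 54 ≡ 2 (mod 13).
    Then x = 11 + 55·2 = 121, valid modulo lcm(55, 13) = 715: x ≡ 121 (mod 715).
Verify: 121 mod 11 = 0 ✓, 121 mod 5 = 1 ✓, 121 mod 13 = 4 ✓.

x ≡ 121 (mod 715).


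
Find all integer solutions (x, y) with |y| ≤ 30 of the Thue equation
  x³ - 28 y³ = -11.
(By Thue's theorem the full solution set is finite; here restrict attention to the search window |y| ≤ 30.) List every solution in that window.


The equation is x³ - 28y³ = -11. For fixed y, x³ = 28·y³ − 11, so a solution requires the RHS to be a perfect cube.
Strategy: iterate y from -30 to 30, compute RHS = 28·y³ − 11, and check whether it is a (positive or negative) perfect cube.
Check small values of y:
  y = 0: RHS = -11 is not a perfect cube.
  y = 1: RHS = 17 is not a perfect cube.
  y = -1: RHS = -39 is not a perfect cube.
  y = 2: RHS = 213 is not a perfect cube.
  y = -2: RHS = -235 is not a perfect cube.
  y = 3: RHS = 745 is not a perfect cube.
  y = -3: RHS = -767 is not a perfect cube.
Continuing the search up to |y| = 30 finds no solutions either.
No (x, y) in the scanned range satisfies the equation.

No integer solutions with |y| ≤ 30.


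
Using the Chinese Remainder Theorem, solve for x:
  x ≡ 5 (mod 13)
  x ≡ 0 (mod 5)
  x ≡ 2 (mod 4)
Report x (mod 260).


Moduli 13, 5, 4 are pairwise coprime; by CRT there is a unique solution modulo M = 13 · 5 · 4 = 260.
Solve pairwise, accumulating the modulus:
  Start with x ≡ 5 (mod 13).
  Combine with x ≡ 0 (mod 5): since gcd(13, 5) = 1, we get a unique residue mod 65.
    Write x = 5 + 13·t and substitute into x ≡ 0 (mod 5): 13·t ≡ 0 − 5 = -5 (mod 5).
    Reduce coefficients mod 5: 3·t ≡ 0 (mod 5).
    The inverse of 3 mod 5 is 2 (since 3·2 = 6 = 1·5 + 1), so t ≡ 2·0 = 0 ≡ 0 (mod 5).
    Then x = 5 + 13·0 = 5, valid modulo lcm(13, 5) = 65: x ≡ 5 (mod 65).
  Combine with x ≡ 2 (mod 4): since gcd(65, 4) = 1, we get a unique residue mod 260.
    Write x = 5 + 65·t and substitute into x ≡ 2 (mod 4): 65·t ≡ 2 − 5 = -3 (mod 4).
    Reduce coefficients mod 4: 1·t ≡ 1 (mod 4).
    So t ≡ 1 (mod 4).
    Then x = 5 + 65·1 = 70, valid modulo lcm(65, 4) = 260: x ≡ 70 (mod 260).
Verify: 70 mod 13 = 5 ✓, 70 mod 5 = 0 ✓, 70 mod 4 = 2 ✓.

x ≡ 70 (mod 260).


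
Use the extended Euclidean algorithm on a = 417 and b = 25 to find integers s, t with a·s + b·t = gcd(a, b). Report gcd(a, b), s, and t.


Euclidean algorithm on (417, 25) — divide until remainder is 0:
  417 = 16 · 25 + 17
  25 = 1 · 17 + 8
  17 = 2 · 8 + 1
  8 = 8 · 1 + 0
gcd(417, 25) = 1.
Track Bezout coefficients alongside the remainders: start with r₀ = 417 = a·1 + b·0 (s = 1, t = 0) and r₁ = 25 = a·0 + b·1 (s = 0, t = 1); each new remainder r_{k+1} = r_{k-1} − q_k·r_k inherits s_{k+1} = s_{k-1} − q_k·s_k, t_{k+1} = t_{k-1} − q_k·t_k, so r_k = a·s_k + b·t_k at every step:
  q = 16: r = 17, s = 1 − 16·0 = 1, t = 0 − 16·1 = -16  (check: 417·1 + 25·(-16) = 17)
  q = 1: r = 8, s = 0 − 1·1 = -1, t = 1 − 1·(-16) = 17  (check: 417·(-1) + 25·17 = 8)
  q = 2: r = 1, s = 1 − 2·(-1) = 3, t = -16 − 2·17 = -50  (check: 417·3 + 25·(-50) = 1)
The row with r = 1 (the gcd) gives the Bezout coefficients s = 3, t = -50.
Result: 417 · (3) + 25 · (-50) = 1.

gcd(417, 25) = 1; s = 3, t = -50 (check: 417·3 + 25·(-50) = 1).


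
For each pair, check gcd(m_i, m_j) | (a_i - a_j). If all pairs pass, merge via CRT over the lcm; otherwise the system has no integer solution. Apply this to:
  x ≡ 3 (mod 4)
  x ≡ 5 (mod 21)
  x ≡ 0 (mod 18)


Moduli 4, 21, 18 are not pairwise coprime, so CRT works modulo lcm(m_i) when all pairwise compatibility conditions hold.
Pairwise compatibility: gcd(m_i, m_j) must divide a_i - a_j for every pair.
Merge one congruence at a time:
  Start: x ≡ 3 (mod 4).
  Combine with x ≡ 5 (mod 21): gcd(4, 21) = 1; 5 - 3 = 2, which IS divisible by 1, so compatible.
    Write x = 3 + 4·t and substitute into x ≡ 5 (mod 21): 4·t ≡ 5 − 3 = 2 (mod 21).
    The inverse of 4 mod 21 is 16 (since 4·16 = 64 = 3·21 + 1), so t ≡ 16·2 = 32 ≡ 11 (mod 21).
    Then x = 3 + 4·11 = 47, valid modulo lcm(4, 21) = 84: x ≡ 47 (mod 84).
  Combine with x ≡ 0 (mod 18): gcd(84, 18) = 6, and 0 - 47 = -47 is NOT divisible by 6.
    ⇒ system is inconsistent (no integer solution).

No solution (the system is inconsistent).


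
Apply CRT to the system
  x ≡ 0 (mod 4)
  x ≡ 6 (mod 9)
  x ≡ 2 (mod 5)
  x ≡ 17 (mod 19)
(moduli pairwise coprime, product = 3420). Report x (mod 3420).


Product of moduli M = 4 · 9 · 5 · 19 = 3420.
Merge one congruence at a time:
  Start: x ≡ 0 (mod 4).
  Combine with x ≡ 6 (mod 9); new modulus lcm = 36.
    Write x = 0 + 4·t and substitute into x ≡ 6 (mod 9): 4·t ≡ 6 − 0 = 6 (mod 9).
    The inverse of 4 mod 9 is 7 (since 4·7 = 28 = 3·9 + 1), so t ≡ 7·6 = 42 ≡ 6 (mod 9).
    Then x = 0 + 4·6 = 24, valid modulo lcm(4, 9) = 36: x ≡ 24 (mod 36).
  Combine with x ≡ 2 (mod 5); new modulus lcm = 180.
    Write x = 24 + 36·t and substitute into x ≡ 2 (mod 5): 36·t ≡ 2 − 24 = -22 (mod 5).
    Reduce coefficients mod 5: 1·t ≡ 3 (mod 5).
    So t ≡ 3 (mod 5).
    Then x = 24 + 36·3 = 132, valid modulo lcm(36, 5) = 180: x ≡ 132 (mod 180).
  Combine with x ≡ 17 (mod 19); new modulus lcm = 3420.
    Write x = 132 + 180·t and substitute into x ≡ 17 (mod 19): 180·t ≡ 17 − 132 = -115 (mod 19).
    Reduce coefficients mod 19: 9·t ≡ 18 (mod 19).
    The inverse of 9 mod 19 is 17 (since 9·17 = 153 = 8·19 + 1), so t ≡ 17·18 = 306 ≡ 2 (mod 19).
    Then x = 132 + 180·2 = 492, valid modulo lcm(180, 19) = 3420: x ≡ 492 (mod 3420).
Verify against each original: 492 mod 4 = 0, 492 mod 9 = 6, 492 mod 5 = 2, 492 mod 19 = 17.

x ≡ 492 (mod 3420).


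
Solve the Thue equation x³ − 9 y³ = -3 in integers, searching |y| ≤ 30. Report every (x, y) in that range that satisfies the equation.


The equation is x³ - 9y³ = -3. For fixed y, x³ = 9·y³ − 3, so a solution requires the RHS to be a perfect cube.
Strategy: iterate y from -30 to 30, compute RHS = 9·y³ − 3, and check whether it is a (positive or negative) perfect cube.
Check small values of y:
  y = 0: RHS = -3 is not a perfect cube.
  y = 1: RHS = 6 is not a perfect cube.
  y = -1: RHS = -12 is not a perfect cube.
  y = 2: RHS = 69 is not a perfect cube.
  y = -2: RHS = -75 is not a perfect cube.
  y = 3: RHS = 240 is not a perfect cube.
  y = -3: RHS = -246 is not a perfect cube.
Continuing the search up to |y| = 30 finds no solutions either.
No (x, y) in the scanned range satisfies the equation.

No integer solutions with |y| ≤ 30.


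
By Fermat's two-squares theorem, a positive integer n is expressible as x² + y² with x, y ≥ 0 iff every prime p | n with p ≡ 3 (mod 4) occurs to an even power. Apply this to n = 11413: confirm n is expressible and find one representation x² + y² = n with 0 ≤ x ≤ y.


Step 1: Factor n = 11413 = 101 · 113.
Step 2: Check the mod-4 condition on each prime factor: 101 ≡ 1 (mod 4), exponent 1; 113 ≡ 1 (mod 4), exponent 1.
All primes ≡ 3 (mod 4) appear to even exponent (or don't appear), so by the two-squares theorem n IS expressible as a sum of two squares.
Step 3: Build a representation. Here n = 101 · 113 is a product of primes ≡ 1 (mod 4). Each prime p ≡ 1 (mod 4) is itself a sum of two squares; find a² by testing p − a² for a perfect square:
  101: 101 − 1² = 100 = 10² ⇒ 101 = 1² + 10².
  113: 113 − 1² = 112, 113 − 2² = 109, 113 − 3² = 104, 113 − 4² = 97, 113 − 5² = 88, 113 − 6² = 77, 113 − 7² = 64 = 8² ⇒ 113 = 7² + 8².
  Combine using the Brahmagupta–Fibonacci identity (a² + b²)(c² + d²) = (ac − bd)² + (ad + bc)² = (ac + bd)² + (ad − bc)²:
  101 · 113 = 11413: from (1² + 10²)(7² + 8²), take (1·7 − 10·8, 1·8 + 10·7) = (7 − 80, 8 + 70) = (-73, 78); dropping signs (only squares matter) gives (73, 78); check 73² + 78² = 5329 + 6084 = 11413 ✓.
Step 4: Order so x ≤ y and verify: 73² + 78² = 5329 + 6084 = 11413 = n. ✓

n = 11413 = 73² + 78² (one valid representation with x ≤ y).


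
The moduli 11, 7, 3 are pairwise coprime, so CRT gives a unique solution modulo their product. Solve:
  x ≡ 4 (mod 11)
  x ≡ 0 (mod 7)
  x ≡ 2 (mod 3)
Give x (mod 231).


Moduli 11, 7, 3 are pairwise coprime; by CRT there is a unique solution modulo M = 11 · 7 · 3 = 231.
Solve pairwise, accumulating the modulus:
  Start with x ≡ 4 (mod 11).
  Combine with x ≡ 0 (mod 7): since gcd(11, 7) = 1, we get a unique residue mod 77.
    Write x = 4 + 11·t and substitute into x ≡ 0 (mod 7): 11·t ≡ 0 − 4 = -4 (mod 7).
    Reduce coefficients mod 7: 4·t ≡ 3 (mod 7).
    The inverse of 4 mod 7 is 2 (since 4·2 = 8 = 1·7 + 1), so t ≡ 2·3 = 6 ≡ 6 (mod 7).
    Then x = 4 + 11·6 = 70, valid modulo lcm(11, 7) = 77: x ≡ 70 (mod 77).
  Combine with x ≡ 2 (mod 3): since gcd(77, 3) = 1, we get a unique residue mod 231.
    Write x = 70 + 77·t and substitute into x ≡ 2 (mod 3): 77·t ≡ 2 − 70 = -68 (mod 3).
    Reduce coefficients mod 3: 2·t ≡ 1 (mod 3).
    The inverse of 2 mod 3 is 2 (since 2·2 = 4 = 1·3 + 1), so t ≡ 2·1 = 2 ≡ 2 (mod 3).
    Then x = 70 + 77·2 = 224, valid modulo lcm(77, 3) = 231: x ≡ 224 (mod 231).
Verify: 224 mod 11 = 4 ✓, 224 mod 7 = 0 ✓, 224 mod 3 = 2 ✓.

x ≡ 224 (mod 231).


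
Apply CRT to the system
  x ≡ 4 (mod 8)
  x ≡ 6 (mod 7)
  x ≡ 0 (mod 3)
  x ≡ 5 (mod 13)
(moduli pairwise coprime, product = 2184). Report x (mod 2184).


Product of moduli M = 8 · 7 · 3 · 13 = 2184.
Merge one congruence at a time:
  Start: x ≡ 4 (mod 8).
  Combine with x ≡ 6 (mod 7); new modulus lcm = 56.
    Write x = 4 + 8·t and substitute into x ≡ 6 (mod 7): 8·t ≡ 6 − 4 = 2 (mod 7).
    Reduce coefficients mod 7: 1·t ≡ 2 (mod 7).
    So t ≡ 2 (mod 7).
    Then x = 4 + 8·2 = 20, valid modulo lcm(8, 7) = 56: x ≡ 20 (mod 56).
  Combine with x ≡ 0 (mod 3); new modulus lcm = 168.
    Write x = 20 + 56·t and substitute into x ≡ 0 (mod 3): 56·t ≡ 0 − 20 = -20 (mod 3).
    Reduce coefficients mod 3: 2·t ≡ 1 (mod 3).
    The inverse of 2 mod 3 is 2 (since 2·2 = 4 = 1·3 + 1), so t ≡ 2·1 = 2 ≡ 2 (mod 3).
    Then x = 20 + 56·2 = 132, valid modulo lcm(56, 3) = 168: x ≡ 132 (mod 168).
  Combine with x ≡ 5 (mod 13); new modulus lcm = 2184.
    Write x = 132 + 168·t and substitute into x ≡ 5 (mod 13): 168·t ≡ 5 − 132 = -127 (mod 13).
    Reduce coefficients mod 13: 12·t ≡ 3 (mod 13).
    The inverse of 12 mod 13 is 12 (since 12·12 = 144 = 11·13 + 1), so t ≡ 12·3 = 36 ≡ 10 (mod 13).
    Then x = 132 + 168·10 = 1812, valid modulo lcm(168, 13) = 2184: x ≡ 1812 (mod 2184).
Verify against each original: 1812 mod 8 = 4, 1812 mod 7 = 6, 1812 mod 3 = 0, 1812 mod 13 = 5.

x ≡ 1812 (mod 2184).


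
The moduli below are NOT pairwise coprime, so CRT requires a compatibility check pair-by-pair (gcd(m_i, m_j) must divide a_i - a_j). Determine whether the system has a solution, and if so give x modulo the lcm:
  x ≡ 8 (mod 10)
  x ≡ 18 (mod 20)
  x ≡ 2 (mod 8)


Moduli 10, 20, 8 are not pairwise coprime, so CRT works modulo lcm(m_i) when all pairwise compatibility conditions hold.
Pairwise compatibility: gcd(m_i, m_j) must divide a_i - a_j for every pair.
Merge one congruence at a time:
  Start: x ≡ 8 (mod 10).
  Combine with x ≡ 18 (mod 20): gcd(10, 20) = 10; 18 - 8 = 10, which IS divisible by 10, so compatible.
    Write x = 8 + 10·t and substitute into x ≡ 18 (mod 20): 10·t ≡ 18 − 8 = 10 (mod 20).
    Divide the congruence (and modulus) by g = 10: 1·t ≡ 1 (mod 2).
    So t ≡ 1 (mod 2).
    Then x = 8 + 10·1 = 18, valid modulo lcm(10, 20) = 20: x ≡ 18 (mod 20).
  Combine with x ≡ 2 (mod 8): gcd(20, 8) = 4; 2 - 18 = -16, which IS divisible by 4, so compatible.
    Write x = 18 + 20·t and substitute into x ≡ 2 (mod 8): 20·t ≡ 2 − 18 = -16 (mod 8).
    Divide the congruence (and modulus) by g = 4: 5·t ≡ -4 (mod 2).
    Reduce coefficients mod 2: 1·t ≡ 0 (mod 2).
    So t ≡ 0 (mod 2).
    Then x = 18 + 20·0 = 18, valid modulo lcm(20, 8) = 40: x ≡ 18 (mod 40).
Verify: 18 mod 10 = 8, 18 mod 20 = 18, 18 mod 8 = 2.

x ≡ 18 (mod 40).


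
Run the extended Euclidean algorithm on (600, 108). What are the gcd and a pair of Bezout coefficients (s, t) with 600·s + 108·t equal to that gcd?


Euclidean algorithm on (600, 108) — divide until remainder is 0:
  600 = 5 · 108 + 60
  108 = 1 · 60 + 48
  60 = 1 · 48 + 12
  48 = 4 · 12 + 0
gcd(600, 108) = 12.
Track Bezout coefficients alongside the remainders: start with r₀ = 600 = a·1 + b·0 (s = 1, t = 0) and r₁ = 108 = a·0 + b·1 (s = 0, t = 1); each new remainder r_{k+1} = r_{k-1} − q_k·r_k inherits s_{k+1} = s_{k-1} − q_k·s_k, t_{k+1} = t_{k-1} − q_k·t_k, so r_k = a·s_k + b·t_k at every step:
  q = 5: r = 60, s = 1 − 5·0 = 1, t = 0 − 5·1 = -5  (check: 600·1 + 108·(-5) = 60)
  q = 1: r = 48, s = 0 − 1·1 = -1, t = 1 − 1·(-5) = 6  (check: 600·(-1) + 108·6 = 48)
  q = 1: r = 12, s = 1 − 1·(-1) = 2, t = -5 − 1·6 = -11  (check: 600·2 + 108·(-11) = 12)
The row with r = 12 (the gcd) gives the Bezout coefficients s = 2, t = -11.
Result: 600 · (2) + 108 · (-11) = 12.

gcd(600, 108) = 12; s = 2, t = -11 (check: 600·2 + 108·(-11) = 12).


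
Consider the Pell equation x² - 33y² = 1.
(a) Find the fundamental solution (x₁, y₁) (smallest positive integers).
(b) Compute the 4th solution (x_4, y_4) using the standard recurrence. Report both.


Step 1: Find the fundamental solution (x₁, y₁) of x² - 33y² = 1.
  Expand √33 as a continued fraction. a₀ = ⌊√33⌋ = 5; iterate m_{k+1} = d_k·a_k − m_k, d_{k+1} = (33 − m_{k+1}²)/d_k, a_{k+1} = ⌊(a₀ + m_{k+1})/d_{k+1}⌋ (starting m₀ = 0, d₀ = 1), with convergents p_k = a_k·p_{k-1} + p_{k-2}, q_k = a_k·q_{k-1} + q_{k-2} (p₋₁ = 1, q₋₁ = 0):
  k = 0: a₀ = 5; p₀/q₀ = 5/1; p₀² − 33·q₀² = 25 − 33 = -8.
  k = 1: m = 5, d = 8, a = ⌊(5 + 5)/8⌋ = 1; p/q = (1·5 + 1)/(1·1 + 0) = 6/1; p² − 33·q² = 36 − 33 = 3.
  k = 2: m = 3, d = 3, a = ⌊(5 + 3)/3⌋ = 2; p/q = (2·6 + 5)/(2·1 + 1) = 17/3; p² − 33·q² = 289 − 297 = -8.
  k = 3: m = 3, d = 8, a = ⌊(5 + 3)/8⌋ = 1; p/q = (1·17 + 6)/(1·3 + 1) = 23/4; p² − 33·q² = 529 − 528 = 1.
  The first convergent with p² − 33·q² = 1 gives the fundamental solution (x₁, y₁) = (23, 4).
Step 2: Apply the recurrence (x_{n+1}, y_{n+1}) = (x₁x_n + 33y₁y_n, x₁y_n + y₁x_n) repeatedly.
  From (x_1, y_1) = (23, 4): x_2 = 23·23 + 33·4·4 = 1057; y_2 = 23·4 + 4·23 = 184.
  From (x_2, y_2) = (1057, 184): x_3 = 23·1057 + 33·4·184 = 48599; y_3 = 23·184 + 4·1057 = 8460.
  From (x_3, y_3) = (48599, 8460): x_4 = 23·48599 + 33·4·8460 = 2234497; y_4 = 23·8460 + 4·48599 = 388976.
Step 3: Verify x_4² - 33·y_4² = 4992976843009 - 4992976843008 = 1 (should be 1). ✓

(x_1, y_1) = (23, 4); (x_4, y_4) = (2234497, 388976).


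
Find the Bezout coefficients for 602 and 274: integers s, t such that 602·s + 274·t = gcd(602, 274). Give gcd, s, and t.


Euclidean algorithm on (602, 274) — divide until remainder is 0:
  602 = 2 · 274 + 54
  274 = 5 · 54 + 4
  54 = 13 · 4 + 2
  4 = 2 · 2 + 0
gcd(602, 274) = 2.
Track Bezout coefficients alongside the remainders: start with r₀ = 602 = a·1 + b·0 (s = 1, t = 0) and r₁ = 274 = a·0 + b·1 (s = 0, t = 1); each new remainder r_{k+1} = r_{k-1} − q_k·r_k inherits s_{k+1} = s_{k-1} − q_k·s_k, t_{k+1} = t_{k-1} − q_k·t_k, so r_k = a·s_k + b·t_k at every step:
  q = 2: r = 54, s = 1 − 2·0 = 1, t = 0 − 2·1 = -2  (check: 602·1 + 274·(-2) = 54)
  q = 5: r = 4, s = 0 − 5·1 = -5, t = 1 − 5·(-2) = 11  (check: 602·(-5) + 274·11 = 4)
  q = 13: r = 2, s = 1 − 13·(-5) = 66, t = -2 − 13·11 = -145  (check: 602·66 + 274·(-145) = 2)
The row with r = 2 (the gcd) gives the Bezout coefficients s = 66, t = -145.
Result: 602 · (66) + 274 · (-145) = 2.

gcd(602, 274) = 2; s = 66, t = -145 (check: 602·66 + 274·(-145) = 2).


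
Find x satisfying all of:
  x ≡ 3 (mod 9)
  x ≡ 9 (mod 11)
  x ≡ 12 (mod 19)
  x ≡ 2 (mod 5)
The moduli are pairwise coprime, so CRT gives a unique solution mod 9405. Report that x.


Product of moduli M = 9 · 11 · 19 · 5 = 9405.
Merge one congruence at a time:
  Start: x ≡ 3 (mod 9).
  Combine with x ≡ 9 (mod 11); new modulus lcm = 99.
    Write x = 3 + 9·t and substitute into x ≡ 9 (mod 11): 9·t ≡ 9 − 3 = 6 (mod 11).
    The inverse of 9 mod 11 is 5 (since 9·5 = 45 = 4·11 + 1), so t ≡ 5·6 = 30 ≡ 8 (mod 11).
    Then x = 3 + 9·8 = 75, valid modulo lcm(9, 11) = 99: x ≡ 75 (mod 99).
  Combine with x ≡ 12 (mod 19); new modulus lcm = 1881.
    Write x = 75 + 99·t and substitute into x ≡ 12 (mod 19): 99·t ≡ 12 − 75 = -63 (mod 19).
    Reduce coefficients mod 19: 4·t ≡ 13 (mod 19).
    The inverse of 4 mod 19 is 5 (since 4·5 = 20 = 1·19 + 1), so t ≡ 5·13 = 65 ≡ 8 (mod 19).
    Then x = 75 + 99·8 = 867, valid modulo lcm(99, 19) = 1881: x ≡ 867 (mod 1881).
  Combine with x ≡ 2 (mod 5); new modulus lcm = 9405.
    Write x = 867 + 1881·t and substitute into x ≡ 2 (mod 5): 1881·t ≡ 2 − 867 = -865 (mod 5).
    Reduce coefficients mod 5: 1·t ≡ 0 (mod 5).
    So t ≡ 0 (mod 5).
    Then x = 867 + 1881·0 = 867, valid modulo lcm(1881, 5) = 9405: x ≡ 867 (mod 9405).
Verify against each original: 867 mod 9 = 3, 867 mod 11 = 9, 867 mod 19 = 12, 867 mod 5 = 2.

x ≡ 867 (mod 9405).


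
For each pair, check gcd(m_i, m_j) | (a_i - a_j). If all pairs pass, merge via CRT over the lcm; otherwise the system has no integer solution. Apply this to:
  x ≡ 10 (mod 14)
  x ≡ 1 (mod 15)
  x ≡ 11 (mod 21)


Moduli 14, 15, 21 are not pairwise coprime, so CRT works modulo lcm(m_i) when all pairwise compatibility conditions hold.
Pairwise compatibility: gcd(m_i, m_j) must divide a_i - a_j for every pair.
Merge one congruence at a time:
  Start: x ≡ 10 (mod 14).
  Combine with x ≡ 1 (mod 15): gcd(14, 15) = 1; 1 - 10 = -9, which IS divisible by 1, so compatible.
    Write x = 10 + 14·t and substitute into x ≡ 1 (mod 15): 14·t ≡ 1 − 10 = -9 (mod 15).
    Reduce coefficients mod 15: 14·t ≡ 6 (mod 15).
    The inverse of 14 mod 15 is 14 (since 14·14 = 196 = 13·15 + 1), so t ≡ 14·6 = 84 ≡ 9 (mod 15).
    Then x = 10 + 14·9 = 136, valid modulo lcm(14, 15) = 210: x ≡ 136 (mod 210).
  Combine with x ≡ 11 (mod 21): gcd(210, 21) = 21, and 11 - 136 = -125 is NOT divisible by 21.
    ⇒ system is inconsistent (no integer solution).

No solution (the system is inconsistent).


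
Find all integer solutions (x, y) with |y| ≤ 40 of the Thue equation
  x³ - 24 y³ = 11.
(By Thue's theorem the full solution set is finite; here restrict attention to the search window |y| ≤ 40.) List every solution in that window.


The equation is x³ - 24y³ = 11. For fixed y, x³ = 24·y³ + 11, so a solution requires the RHS to be a perfect cube.
Strategy: iterate y from -40 to 40, compute RHS = 24·y³ + 11, and check whether it is a (positive or negative) perfect cube.
Check small values of y:
  y = 0: RHS = 11 is not a perfect cube.
  y = 1: RHS = 35 is not a perfect cube.
  y = -1: RHS = -13 is not a perfect cube.
  y = 2: RHS = 203 is not a perfect cube.
  y = -2: RHS = -181 is not a perfect cube.
  y = 3: RHS = 659 is not a perfect cube.
  y = -3: RHS = -637 is not a perfect cube.
Continuing the search up to |y| = 40 finds no solutions either.
No (x, y) in the scanned range satisfies the equation.

No integer solutions with |y| ≤ 40.


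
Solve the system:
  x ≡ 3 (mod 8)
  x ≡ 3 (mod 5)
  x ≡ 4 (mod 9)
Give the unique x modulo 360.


Moduli 8, 5, 9 are pairwise coprime; by CRT there is a unique solution modulo M = 8 · 5 · 9 = 360.
Solve pairwise, accumulating the modulus:
  Start with x ≡ 3 (mod 8).
  Combine with x ≡ 3 (mod 5): since gcd(8, 5) = 1, we get a unique residue mod 40.
    Write x = 3 + 8·t and substitute into x ≡ 3 (mod 5): 8·t ≡ 3 − 3 = 0 (mod 5).
    Reduce coefficients mod 5: 3·t ≡ 0 (mod 5).
    The inverse of 3 mod 5 is 2 (since 3·2 = 6 = 1·5 + 1), so t ≡ 2·0 = 0 ≡ 0 (mod 5).
    Then x = 3 + 8·0 = 3, valid modulo lcm(8, 5) = 40: x ≡ 3 (mod 40).
  Combine with x ≡ 4 (mod 9): since gcd(40, 9) = 1, we get a unique residue mod 360.
    Write x = 3 + 40·t and substitute into x ≡ 4 (mod 9): 40·t ≡ 4 − 3 = 1 (mod 9).
    Reduce coefficients mod 9: 4·t ≡ 1 (mod 9).
    The inverse of 4 mod 9 is 7 (since 4·7 = 28 = 3·9 + 1), so t ≡ 7·1 = 7 ≡ 7 (mod 9).
    Then x = 3 + 40·7 = 283, valid modulo lcm(40, 9) = 360: x ≡ 283 (mod 360).
Verify: 283 mod 8 = 3 ✓, 283 mod 5 = 3 ✓, 283 mod 9 = 4 ✓.

x ≡ 283 (mod 360).


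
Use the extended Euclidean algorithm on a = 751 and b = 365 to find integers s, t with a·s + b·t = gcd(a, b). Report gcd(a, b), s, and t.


Euclidean algorithm on (751, 365) — divide until remainder is 0:
  751 = 2 · 365 + 21
  365 = 17 · 21 + 8
  21 = 2 · 8 + 5
  8 = 1 · 5 + 3
  5 = 1 · 3 + 2
  3 = 1 · 2 + 1
  2 = 2 · 1 + 0
gcd(751, 365) = 1.
Track Bezout coefficients alongside the remainders: start with r₀ = 751 = a·1 + b·0 (s = 1, t = 0) and r₁ = 365 = a·0 + b·1 (s = 0, t = 1); each new remainder r_{k+1} = r_{k-1} − q_k·r_k inherits s_{k+1} = s_{k-1} − q_k·s_k, t_{k+1} = t_{k-1} − q_k·t_k, so r_k = a·s_k + b·t_k at every step:
  q = 2: r = 21, s = 1 − 2·0 = 1, t = 0 − 2·1 = -2  (check: 751·1 + 365·(-2) = 21)
  q = 17: r = 8, s = 0 − 17·1 = -17, t = 1 − 17·(-2) = 35  (check: 751·(-17) + 365·35 = 8)
  q = 2: r = 5, s = 1 − 2·(-17) = 35, t = -2 − 2·35 = -72  (check: 751·35 + 365·(-72) = 5)
  q = 1: r = 3, s = -17 − 1·35 = -52, t = 35 − 1·(-72) = 107  (check: 751·(-52) + 365·107 = 3)
  q = 1: r = 2, s = 35 − 1·(-52) = 87, t = -72 − 1·107 = -179  (check: 751·87 + 365·(-179) = 2)
  q = 1: r = 1, s = -52 − 1·87 = -139, t = 107 − 1·(-179) = 286  (check: 751·(-139) + 365·286 = 1)
The row with r = 1 (the gcd) gives the Bezout coefficients s = -139, t = 286.
Result: 751 · (-139) + 365 · (286) = 1.

gcd(751, 365) = 1; s = -139, t = 286 (check: 751·(-139) + 365·286 = 1).


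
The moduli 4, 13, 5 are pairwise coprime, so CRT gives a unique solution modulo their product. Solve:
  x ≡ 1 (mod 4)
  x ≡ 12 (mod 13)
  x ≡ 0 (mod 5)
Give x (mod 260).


Moduli 4, 13, 5 are pairwise coprime; by CRT there is a unique solution modulo M = 4 · 13 · 5 = 260.
Solve pairwise, accumulating the modulus:
  Start with x ≡ 1 (mod 4).
  Combine with x ≡ 12 (mod 13): since gcd(4, 13) = 1, we get a unique residue mod 52.
    Write x = 1 + 4·t and substitute into x ≡ 12 (mod 13): 4·t ≡ 12 − 1 = 11 (mod 13).
    The inverse of 4 mod 13 is 10 (since 4·10 = 40 = 3·13 + 1), so t ≡ 10·11 = 110 ≡ 6 (mod 13).
    Then x = 1 + 4·6 = 25, valid modulo lcm(4, 13) = 52: x ≡ 25 (mod 52).
  Combine with x ≡ 0 (mod 5): since gcd(52, 5) = 1, we get a unique residue mod 260.
    Write x = 25 + 52·t and substitute into x ≡ 0 (mod 5): 52·t ≡ 0 − 25 = -25 (mod 5).
    Reduce coefficients mod 5: 2·t ≡ 0 (mod 5).
    The inverse of 2 mod 5 is 3 (since 2·3 = 6 = 1·5 + 1), so t ≡ 3·0 = 0 ≡ 0 (mod 5).
    Then x = 25 + 52·0 = 25, valid modulo lcm(52, 5) = 260: x ≡ 25 (mod 260).
Verify: 25 mod 4 = 1 ✓, 25 mod 13 = 12 ✓, 25 mod 5 = 0 ✓.

x ≡ 25 (mod 260).


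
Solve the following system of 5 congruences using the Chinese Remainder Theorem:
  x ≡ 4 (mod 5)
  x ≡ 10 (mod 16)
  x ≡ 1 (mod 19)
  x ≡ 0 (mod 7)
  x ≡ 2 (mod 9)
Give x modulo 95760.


Product of moduli M = 5 · 16 · 19 · 7 · 9 = 95760.
Merge one congruence at a time:
  Start: x ≡ 4 (mod 5).
  Combine with x ≡ 10 (mod 16); new modulus lcm = 80.
    Write x = 4 + 5·t and substitute into x ≡ 10 (mod 16): 5·t ≡ 10 − 4 = 6 (mod 16).
    The inverse of 5 mod 16 is 13 (since 5·13 = 65 = 4·16 + 1), so t ≡ 13·6 = 78 ≡ 14 (mod 16).
    Then x = 4 + 5·14 = 74, valid modulo lcm(5, 16) = 80: x ≡ 74 (mod 80).
  Combine with x ≡ 1 (mod 19); new modulus lcm = 1520.
    Write x = 74 + 80·t and substitute into x ≡ 1 (mod 19): 80·t ≡ 1 − 74 = -73 (mod 19).
    Reduce coefficients mod 19: 4·t ≡ 3 (mod 19).
    The inverse of 4 mod 19 is 5 (since 4·5 = 20 = 1·19 + 1), so t ≡ 5·3 = 15 ≡ 15 (mod 19).
    Then x = 74 + 80·15 = 1274, valid modulo lcm(80, 19) = 1520: x ≡ 1274 (mod 1520).
  Combine with x ≡ 0 (mod 7); new modulus lcm = 10640.
    Write x = 1274 + 1520·t and substitute into x ≡ 0 (mod 7): 1520·t ≡ 0 − 1274 = -1274 (mod 7).
    Reduce coefficients mod 7: 1·t ≡ 0 (mod 7).
    So t ≡ 0 (mod 7).
    Then x = 1274 + 1520·0 = 1274, valid modulo lcm(1520, 7) = 10640: x ≡ 1274 (mod 10640).
  Combine with x ≡ 2 (mod 9); new modulus lcm = 95760.
    Write x = 1274 + 10640·t and substitute into x ≡ 2 (mod 9): 10640·t ≡ 2 − 1274 = -1272 (mod 9).
    Reduce coefficients mod 9: 2·t ≡ 6 (mod 9).
    The inverse of 2 mod 9 is 5 (since 2·5 = 10 = 1·9 + 1), so t ≡ 5·6 = 30 ≡ 3 (mod 9).
    Then x = 1274 + 10640·3 = 33194, valid modulo lcm(10640, 9) = 95760: x ≡ 33194 (mod 95760).
Verify against each original: 33194 mod 5 = 4, 33194 mod 16 = 10, 33194 mod 19 = 1, 33194 mod 7 = 0, 33194 mod 9 = 2.

x ≡ 33194 (mod 95760).
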